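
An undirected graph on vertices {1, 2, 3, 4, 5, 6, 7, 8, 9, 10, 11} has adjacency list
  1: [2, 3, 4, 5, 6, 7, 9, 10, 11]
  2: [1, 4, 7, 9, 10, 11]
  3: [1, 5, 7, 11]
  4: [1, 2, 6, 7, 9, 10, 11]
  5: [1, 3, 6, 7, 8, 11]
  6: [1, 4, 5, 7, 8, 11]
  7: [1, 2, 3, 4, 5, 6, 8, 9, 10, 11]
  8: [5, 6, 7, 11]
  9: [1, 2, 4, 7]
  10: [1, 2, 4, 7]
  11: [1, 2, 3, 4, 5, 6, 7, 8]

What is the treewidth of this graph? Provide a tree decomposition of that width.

Every bag has size at most 5, so the width is 5 − 1 = 4 and tw(G) ≤ 4. Conversely, {5, 6, 7, 8, 11} is a clique of size 5, and the vertices of any clique must share a bag in every tree decomposition; so some bag has ≥ 5 vertices and tw(G) ≥ 4. Hence tw(G) = 4 exactly.

Treewidth 4.
One such decomposition:
Bags: B1 = {1, 2, 4, 7, 11}  B2 = {1, 2, 4, 7, 9}  B3 = {1, 4, 6, 7, 11}  B4 = {1, 2, 4, 7, 10}  B5 = {1, 5, 6, 7, 11}  B6 = {1, 3, 5, 7, 11}  B7 = {5, 6, 7, 8, 11}
Tree: B1–B2, B1–B3, B1–B4, B3–B5, B5–B6, B5–B7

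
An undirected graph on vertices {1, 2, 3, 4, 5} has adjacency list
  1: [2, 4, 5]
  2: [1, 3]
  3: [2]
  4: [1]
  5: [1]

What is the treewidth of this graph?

A width-1 tree decomposition is:
Bags: B1 = {2, 3}  B2 = {1, 2}  B3 = {1, 4}  B4 = {1, 5}
Tree: B1–B2, B2–B3, B2–B4
The largest bag has 2 vertices, giving width 1; this decomposition certifies tw(G) ≤ 1. Since G has at least one edge (e.g. 2–3), it is not an edgeless graph, so tw(G) ≥ 1. Combining the bounds, tw(G) = 1.

1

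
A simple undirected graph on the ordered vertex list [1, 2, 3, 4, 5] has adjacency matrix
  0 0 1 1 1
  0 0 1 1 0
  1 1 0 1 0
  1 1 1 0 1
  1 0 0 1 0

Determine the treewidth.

A width-2 tree decomposition is:
Bags: B1 = {1, 3, 4}  B2 = {2, 3, 4}  B3 = {1, 4, 5}
Tree: B1–B2, B1–B3
The largest bag has 3 vertices, giving width 2; this decomposition certifies tw(G) ≤ 2. Conversely, {1, 3, 4} is a clique of size 3, and the vertices of any clique must share a bag in every tree decomposition; so some bag has ≥ 3 vertices and tw(G) ≥ 2. Hence tw(G) = 2 exactly.

2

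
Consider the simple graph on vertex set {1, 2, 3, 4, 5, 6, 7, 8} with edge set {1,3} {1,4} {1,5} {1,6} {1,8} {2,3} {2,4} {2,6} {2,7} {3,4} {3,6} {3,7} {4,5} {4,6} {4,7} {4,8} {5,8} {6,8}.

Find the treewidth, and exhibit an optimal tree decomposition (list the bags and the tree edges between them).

Each bag holds 4 vertices, so the decomposition has width 3, which upper-bounds the treewidth. Conversely, {1, 4, 5, 8} is a clique of size 4, and the vertices of any clique must share a bag in every tree decomposition; so some bag has ≥ 4 vertices and tw(G) ≥ 3. Therefore the treewidth is 3.

Treewidth 3.
One optimal decomposition is:
Bags: B1 = {1, 4, 6, 8}  B2 = {1, 3, 4, 6}  B3 = {2, 3, 4, 6}  B4 = {1, 4, 5, 8}  B5 = {2, 3, 4, 7}
Tree: B1–B2, B2–B3, B1–B4, B3–B5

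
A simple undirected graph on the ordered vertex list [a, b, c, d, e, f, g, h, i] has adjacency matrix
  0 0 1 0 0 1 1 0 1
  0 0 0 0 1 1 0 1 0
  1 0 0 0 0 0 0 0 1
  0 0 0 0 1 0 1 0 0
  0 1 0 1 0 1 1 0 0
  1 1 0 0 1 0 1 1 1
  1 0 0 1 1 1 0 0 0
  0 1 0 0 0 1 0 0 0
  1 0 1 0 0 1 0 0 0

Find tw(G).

A width-2 tree decomposition is:
Bags: B1 = {a, f, i}  B2 = {a, f, g}  B3 = {a, c, i}  B4 = {e, f, g}  B5 = {d, e, g}  B6 = {b, e, f}  B7 = {b, f, h}
Tree: B1–B2, B1–B3, B2–B4, B4–B5, B4–B6, B6–B7
Each bag holds 3 vertices, so the decomposition has width 2, which upper-bounds the treewidth. On the other hand G contains the 3-clique {d, e, g}. A clique must lie in a single bag of any decomposition, so no decomposition can have width below 2. Therefore the treewidth is 2.

2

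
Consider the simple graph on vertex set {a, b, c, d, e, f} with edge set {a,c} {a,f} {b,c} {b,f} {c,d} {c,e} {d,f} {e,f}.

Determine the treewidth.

A width-2 tree decomposition is:
Bags: B1 = {c, e, f}  B2 = {a, c, f}  B3 = {b, c, f}  B4 = {c, d, f}
Tree: B1–B2, B2–B3, B3–B4
Each bag holds 3 vertices, so the decomposition has width 2, which upper-bounds the treewidth. The edges f–e–c–a–f form a cycle, so G is not a tree and its treewidth is at least 2. The upper and lower bounds meet at 2, so that is the treewidth.

2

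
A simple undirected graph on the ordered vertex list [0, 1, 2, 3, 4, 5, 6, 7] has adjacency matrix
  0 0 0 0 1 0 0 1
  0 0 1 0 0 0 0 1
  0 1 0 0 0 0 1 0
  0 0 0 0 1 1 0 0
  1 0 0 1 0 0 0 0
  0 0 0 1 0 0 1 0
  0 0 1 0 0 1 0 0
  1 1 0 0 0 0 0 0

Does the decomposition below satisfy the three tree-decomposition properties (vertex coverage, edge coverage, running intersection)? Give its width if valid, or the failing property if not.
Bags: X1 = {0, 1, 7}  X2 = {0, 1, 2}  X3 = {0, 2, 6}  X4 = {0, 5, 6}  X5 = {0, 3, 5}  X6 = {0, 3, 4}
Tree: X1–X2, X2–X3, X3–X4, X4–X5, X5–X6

Yes; width 2.

Vertex coverage: the bags together contain {0, 1, 2, 3, 4, 5, 6, 7}, the full vertex set. Edge coverage: each edge of G has both endpoints in at least one bag. Running intersection: for every vertex, the bags containing it form a connected subtree. All three properties hold, so this is a valid tree decomposition of width max|bag| − 1 = 2, and hence tw(G) ≤ 2.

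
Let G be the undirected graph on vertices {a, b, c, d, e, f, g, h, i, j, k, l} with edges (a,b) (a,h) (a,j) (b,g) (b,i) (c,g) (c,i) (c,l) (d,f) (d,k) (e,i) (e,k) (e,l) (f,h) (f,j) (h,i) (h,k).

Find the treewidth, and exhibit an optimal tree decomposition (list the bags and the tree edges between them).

Every bag has size at most 4, so the width is 4 − 1 = 3 and tw(G) ≤ 3. For the lower bound: the 4 vertex sets {d,f,j}, {a}, {h}, {b,e,i,k} are disjoint, each induces a connected subgraph, and every pair is joined by at least one edge of G. Contracting each set to a single vertex therefore yields K_{4} as a minor, and since treewidth is minor-monotone, tw(G) ≥ tw(K_{4}) = 3. Combining the bounds, tw(G) = 3.

Treewidth 3.
Bags: B1 = {a, d, f, j}  B2 = {a, d, f, h}  B3 = {a, d, h, k}  B4 = {a, b, h, k}  B5 = {b, h, i, k}  B6 = {b, e, i, k}  B7 = {b, e, g, i}  B8 = {c, e, g, i}  B9 = {c, e, g, l}
Tree: B1–B2, B2–B3, B3–B4, B4–B5, B5–B6, B6–B7, B7–B8, B8–B9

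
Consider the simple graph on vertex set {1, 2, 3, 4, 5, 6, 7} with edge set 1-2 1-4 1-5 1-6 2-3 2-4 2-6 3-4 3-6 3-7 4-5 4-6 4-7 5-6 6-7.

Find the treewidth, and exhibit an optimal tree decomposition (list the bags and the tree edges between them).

Every bag has size at most 4, so the width is 4 − 1 = 3 and tw(G) ≤ 3. On the other hand G contains the 4-clique {1, 2, 4, 6}. A clique must lie in a single bag of any decomposition, so no decomposition can have width below 3. Hence tw(G) = 3 exactly.

Treewidth 3.
One optimal decomposition is:
Bags: B1 = {1, 2, 4, 6}  B2 = {2, 3, 4, 6}  B3 = {3, 4, 6, 7}  B4 = {1, 4, 5, 6}
Tree: B1–B2, B2–B3, B1–B4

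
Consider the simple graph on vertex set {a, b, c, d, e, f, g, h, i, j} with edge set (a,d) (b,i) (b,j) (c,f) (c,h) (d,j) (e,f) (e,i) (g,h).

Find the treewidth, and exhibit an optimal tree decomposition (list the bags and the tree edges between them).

Treewidth 1.
One such decomposition:
Bags: B1 = {a, d}  B2 = {d, j}  B3 = {b, j}  B4 = {b, i}  B5 = {e, i}  B6 = {e, f}  B7 = {c, f}  B8 = {c, h}  B9 = {g, h}
Tree: B1–B2, B2–B3, B3–B4, B4–B5, B5–B6, B6–B7, B7–B8, B8–B9

Each bag holds 2 vertices, so the decomposition has width 1, which upper-bounds the treewidth. Any graph with an edge has treewidth ≥ 1, and G has the edge a–d. The upper and lower bounds meet at 1, so that is the treewidth.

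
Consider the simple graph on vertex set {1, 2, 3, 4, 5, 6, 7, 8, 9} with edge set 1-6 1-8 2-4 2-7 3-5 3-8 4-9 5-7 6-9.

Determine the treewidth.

2

A width-2 tree decomposition is:
Bags: B1 = {2, 4, 9}  B2 = {2, 7, 9}  B3 = {5, 7, 9}  B4 = {3, 5, 9}  B5 = {3, 8, 9}  B6 = {1, 8, 9}  B7 = {1, 6, 9}
Tree: B1–B2, B2–B3, B3–B4, B4–B5, B5–B6, B6–B7
Every bag has size at most 3, so the width is 3 − 1 = 2 and tw(G) ≤ 2. For the lower bound, G contains the cycle 9–4–2–7–5–3–8–1–6–9, so G is not a forest; only forests have treewidth ≤ 1, hence tw(G) ≥ 2. Combining the bounds, tw(G) = 2.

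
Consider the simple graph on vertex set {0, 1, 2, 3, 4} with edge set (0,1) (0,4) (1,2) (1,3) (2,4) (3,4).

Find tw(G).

2

A width-2 tree decomposition is:
Bags: B1 = {1, 2, 4}  B2 = {1, 3, 4}  B3 = {0, 1, 4}
Tree: B1–B2, B2–B3
Each bag holds 3 vertices, so the decomposition has width 2, which upper-bounds the treewidth. For the lower bound, G contains the cycle 4–2–1–3–4, so G is not a forest; only forests have treewidth ≤ 1, hence tw(G) ≥ 2. The upper and lower bounds meet at 2, so that is the treewidth.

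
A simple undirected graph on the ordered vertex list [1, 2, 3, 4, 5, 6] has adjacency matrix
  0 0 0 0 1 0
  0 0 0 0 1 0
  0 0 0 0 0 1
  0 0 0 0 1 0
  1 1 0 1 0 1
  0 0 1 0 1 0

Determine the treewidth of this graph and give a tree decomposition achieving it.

Each bag holds 2 vertices, so the decomposition has width 1, which upper-bounds the treewidth. Any graph with an edge has treewidth ≥ 1, and G has the edge 5–6. Hence tw(G) = 1 exactly.

Treewidth 1.
One such decomposition:
Bags: B1 = {5, 6}  B2 = {3, 6}  B3 = {2, 5}  B4 = {1, 5}  B5 = {4, 5}
Tree: B1–B2, B1–B3, B3–B4, B1–B5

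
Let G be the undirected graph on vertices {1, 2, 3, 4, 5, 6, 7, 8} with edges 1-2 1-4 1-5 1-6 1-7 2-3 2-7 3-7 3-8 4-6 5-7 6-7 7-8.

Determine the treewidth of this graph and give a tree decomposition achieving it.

Each bag holds 3 vertices, so the decomposition has width 2, which upper-bounds the treewidth. On the other hand G contains the 3-clique {1, 4, 6}. A clique must lie in a single bag of any decomposition, so no decomposition can have width below 2. The upper and lower bounds meet at 2, so that is the treewidth.

Treewidth 2.
Bags: B1 = {1, 5, 7}  B2 = {1, 2, 7}  B3 = {1, 6, 7}  B4 = {2, 3, 7}  B5 = {3, 7, 8}  B6 = {1, 4, 6}
Tree: B1–B2, B1–B3, B2–B4, B4–B5, B3–B6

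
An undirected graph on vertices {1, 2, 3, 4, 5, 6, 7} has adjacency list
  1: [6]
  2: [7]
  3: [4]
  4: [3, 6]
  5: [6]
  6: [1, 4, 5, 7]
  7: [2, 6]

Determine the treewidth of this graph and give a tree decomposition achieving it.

Treewidth 1.
One optimal decomposition is:
Bags: B1 = {4, 6}  B2 = {3, 4}  B3 = {5, 6}  B4 = {6, 7}  B5 = {2, 7}  B6 = {1, 6}
Tree: B1–B2, B1–B3, B3–B4, B4–B5, B4–B6

Every bag has size at most 2, so the width is 2 − 1 = 1 and tw(G) ≤ 1. Any graph with an edge has treewidth ≥ 1, and G has the edge 4–6. Hence tw(G) = 1 exactly.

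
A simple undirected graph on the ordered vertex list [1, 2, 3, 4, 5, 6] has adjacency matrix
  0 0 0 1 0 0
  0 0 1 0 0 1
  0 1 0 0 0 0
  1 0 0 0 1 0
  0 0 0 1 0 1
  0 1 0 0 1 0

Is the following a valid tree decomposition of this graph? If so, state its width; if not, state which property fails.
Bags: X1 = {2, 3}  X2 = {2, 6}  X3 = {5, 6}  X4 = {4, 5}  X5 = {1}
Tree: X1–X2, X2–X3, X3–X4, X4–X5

A tree decomposition must satisfy three properties: every vertex lies in some bag; for every edge, both endpoints lie together in some bag; and for every vertex, the bags containing it form a connected subtree. Here edge (4,1) lies in no bag, so the decomposition is invalid.

No — edge (4,1) lies in no bag.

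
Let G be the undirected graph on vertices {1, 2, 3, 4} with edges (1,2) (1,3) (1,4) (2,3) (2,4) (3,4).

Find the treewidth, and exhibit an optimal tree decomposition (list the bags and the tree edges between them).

Treewidth 3.
One such decomposition:
Bags: B1 = {1, 2, 3, 4}
Tree: (single bag)

With just one bag of size 4, the width is 4 − 1 = 3, so tw(G) ≤ 3. For the lower bound, the 4 vertices {1, 2, 3, 4} are pairwise adjacent, and any tree decomposition puts a clique entirely inside one bag — forcing width ≥ 3. Combining the bounds, tw(G) = 3.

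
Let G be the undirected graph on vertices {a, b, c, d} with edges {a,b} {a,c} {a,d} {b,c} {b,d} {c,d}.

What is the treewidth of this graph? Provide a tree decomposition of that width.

Treewidth 3.
Bags: B1 = {a, b, c, d}
Tree: (single bag)

A single bag containing all 4 vertices is trivially a valid decomposition of width 3. Conversely, {a, b, c, d} is a clique of size 4, and the vertices of any clique must share a bag in every tree decomposition; so some bag has ≥ 4 vertices and tw(G) ≥ 3. Therefore the treewidth is 3.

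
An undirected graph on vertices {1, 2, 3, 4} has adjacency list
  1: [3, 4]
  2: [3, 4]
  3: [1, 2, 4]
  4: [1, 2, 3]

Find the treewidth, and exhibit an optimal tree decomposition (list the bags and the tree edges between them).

Treewidth 2.
One optimal decomposition is:
Bags: B1 = {2, 3, 4}  B2 = {1, 3, 4}
Tree: B1–B2

Each bag holds 3 vertices, so the decomposition has width 2, which upper-bounds the treewidth. On the other hand G contains the 3-clique {1, 3, 4}. A clique must lie in a single bag of any decomposition, so no decomposition can have width below 2. Therefore the treewidth is 2.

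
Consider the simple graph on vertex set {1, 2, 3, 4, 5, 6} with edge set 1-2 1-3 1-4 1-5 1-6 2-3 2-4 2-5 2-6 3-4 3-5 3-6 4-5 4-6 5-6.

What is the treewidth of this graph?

A width-5 tree decomposition is:
Bags: B1 = {1, 2, 3, 4, 5, 6}
Tree: (single bag)
A single bag containing all 6 vertices is trivially a valid decomposition of width 5. For the lower bound, the 6 vertices {1, 2, 3, 4, 5, 6} are pairwise adjacent, and any tree decomposition puts a clique entirely inside one bag — forcing width ≥ 5. Therefore the treewidth is 5.

5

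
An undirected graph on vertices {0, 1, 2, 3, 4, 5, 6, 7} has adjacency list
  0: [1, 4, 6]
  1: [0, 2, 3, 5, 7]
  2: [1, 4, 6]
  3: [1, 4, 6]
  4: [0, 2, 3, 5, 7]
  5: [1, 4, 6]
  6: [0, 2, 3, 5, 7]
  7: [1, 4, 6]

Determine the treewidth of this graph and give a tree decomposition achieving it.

Each bag holds 4 vertices, so the decomposition has width 3, which upper-bounds the treewidth. For the lower bound: the 4 vertex sets {5,6}, {0,4}, {1}, {7} are disjoint, each induces a connected subgraph, and every pair is joined by at least one edge of G. Contracting each set to a single vertex therefore yields K_{4} as a minor, and since treewidth is minor-monotone, tw(G) ≥ tw(K_{4}) = 3. Hence tw(G) = 3 exactly.

Treewidth 3.
Bags: B1 = {1, 4, 5, 6}  B2 = {0, 1, 4, 6}  B3 = {1, 4, 6, 7}  B4 = {1, 2, 4, 6}  B5 = {1, 3, 4, 6}
Tree: B1–B2, B2–B3, B3–B4, B4–B5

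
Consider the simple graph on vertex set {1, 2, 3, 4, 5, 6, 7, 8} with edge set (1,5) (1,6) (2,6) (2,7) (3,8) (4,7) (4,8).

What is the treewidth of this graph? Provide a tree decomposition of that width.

Treewidth 1.
One such decomposition:
Bags: B1 = {3, 8}  B2 = {4, 8}  B3 = {4, 7}  B4 = {2, 7}  B5 = {2, 6}  B6 = {1, 6}  B7 = {1, 5}
Tree: B1–B2, B2–B3, B3–B4, B4–B5, B5–B6, B6–B7

Every bag has size at most 2, so the width is 2 − 1 = 1 and tw(G) ≤ 1. Since G has at least one edge (e.g. 3–8), it is not an edgeless graph, so tw(G) ≥ 1. The upper and lower bounds meet at 1, so that is the treewidth.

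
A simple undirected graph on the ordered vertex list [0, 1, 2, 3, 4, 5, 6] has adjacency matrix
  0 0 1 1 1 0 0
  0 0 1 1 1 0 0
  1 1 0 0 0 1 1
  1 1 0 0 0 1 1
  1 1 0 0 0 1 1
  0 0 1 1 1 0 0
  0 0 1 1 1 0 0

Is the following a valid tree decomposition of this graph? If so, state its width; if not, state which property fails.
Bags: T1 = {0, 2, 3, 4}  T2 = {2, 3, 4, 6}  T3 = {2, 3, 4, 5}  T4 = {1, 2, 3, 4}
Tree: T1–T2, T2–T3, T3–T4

Every vertex of G appears in some bag (union = {0, 1, 2, 3, 4, 5, 6}); every edge is covered by a bag; and for each vertex v the set of bags containing v is connected in the bag tree. The decomposition is therefore valid. The largest bag has 4 vertices, so the width is 3.

Yes; width 3.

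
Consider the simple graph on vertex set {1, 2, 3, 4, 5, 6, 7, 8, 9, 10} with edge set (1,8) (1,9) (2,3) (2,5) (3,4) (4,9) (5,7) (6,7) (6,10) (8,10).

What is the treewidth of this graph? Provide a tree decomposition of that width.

Every bag has size at most 3, so the width is 3 − 1 = 2 and tw(G) ≤ 2. For the lower bound, G contains the cycle 6–7–5–2–3–4–9–1–8–10–6, so G is not a forest; only forests have treewidth ≤ 1, hence tw(G) ≥ 2. The upper and lower bounds meet at 2, so that is the treewidth.

Treewidth 2.
One such decomposition:
Bags: B1 = {5, 6, 7}  B2 = {2, 5, 6}  B3 = {2, 3, 6}  B4 = {3, 4, 6}  B5 = {4, 6, 9}  B6 = {1, 6, 9}  B7 = {1, 6, 8}  B8 = {6, 8, 10}
Tree: B1–B2, B2–B3, B3–B4, B4–B5, B5–B6, B6–B7, B7–B8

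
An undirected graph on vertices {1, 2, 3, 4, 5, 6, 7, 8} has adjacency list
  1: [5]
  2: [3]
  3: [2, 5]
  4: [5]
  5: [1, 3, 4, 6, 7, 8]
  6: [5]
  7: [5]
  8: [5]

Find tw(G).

A width-1 tree decomposition is:
Bags: B1 = {4, 5}  B2 = {5, 6}  B3 = {1, 5}  B4 = {5, 8}  B5 = {3, 5}  B6 = {5, 7}  B7 = {2, 3}
Tree: B1–B2, B2–B3, B1–B4, B4–B5, B5–B6, B5–B7
Every bag has size at most 2, so the width is 2 − 1 = 1 and tw(G) ≤ 1. Since G has at least one edge (e.g. 5–4), it is not an edgeless graph, so tw(G) ≥ 1. Combining the bounds, tw(G) = 1.

1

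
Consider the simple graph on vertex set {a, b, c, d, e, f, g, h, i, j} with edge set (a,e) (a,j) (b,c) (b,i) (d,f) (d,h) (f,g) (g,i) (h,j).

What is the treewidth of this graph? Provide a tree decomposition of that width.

Treewidth 1.
Bags: B1 = {b, c}  B2 = {b, i}  B3 = {g, i}  B4 = {f, g}  B5 = {d, f}  B6 = {d, h}  B7 = {h, j}  B8 = {a, j}  B9 = {a, e}
Tree: B1–B2, B2–B3, B3–B4, B4–B5, B5–B6, B6–B7, B7–B8, B8–B9

Every bag has size at most 2, so the width is 2 − 1 = 1 and tw(G) ≤ 1. Any graph with an edge has treewidth ≥ 1, and G has the edge c–b. The upper and lower bounds meet at 1, so that is the treewidth.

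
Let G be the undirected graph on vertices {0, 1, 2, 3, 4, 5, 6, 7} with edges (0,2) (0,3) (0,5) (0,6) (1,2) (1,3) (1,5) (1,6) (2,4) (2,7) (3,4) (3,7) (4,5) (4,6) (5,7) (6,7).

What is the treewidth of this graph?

A width-4 tree decomposition is:
Bags: B1 = {0, 1, 4, 6, 7}  B2 = {0, 1, 2, 4, 7}  B3 = {0, 1, 3, 4, 7}  B4 = {0, 1, 4, 5, 7}
Tree: B1–B2, B2–B3, B3–B4
Each bag holds 5 vertices, so the decomposition has width 4, which upper-bounds the treewidth. For the lower bound: the 5 vertex sets {4,6}, {1,2}, {0,3}, {7}, {5} are disjoint, each induces a connected subgraph, and every pair is joined by at least one edge of G. Contracting each set to a single vertex therefore yields K_{5} as a minor, and since treewidth is minor-monotone, tw(G) ≥ tw(K_{5}) = 4. Combining the bounds, tw(G) = 4.

4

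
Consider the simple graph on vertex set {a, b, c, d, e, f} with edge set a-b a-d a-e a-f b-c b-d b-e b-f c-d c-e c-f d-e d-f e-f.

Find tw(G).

4

A width-4 tree decomposition is:
Bags: B1 = {b, c, d, e, f}  B2 = {a, b, d, e, f}
Tree: B1–B2
Each bag holds 5 vertices, so the decomposition has width 4, which upper-bounds the treewidth. Conversely, {b, c, d, e, f} is a clique of size 5, and the vertices of any clique must share a bag in every tree decomposition; so some bag has ≥ 5 vertices and tw(G) ≥ 4. Therefore the treewidth is 4.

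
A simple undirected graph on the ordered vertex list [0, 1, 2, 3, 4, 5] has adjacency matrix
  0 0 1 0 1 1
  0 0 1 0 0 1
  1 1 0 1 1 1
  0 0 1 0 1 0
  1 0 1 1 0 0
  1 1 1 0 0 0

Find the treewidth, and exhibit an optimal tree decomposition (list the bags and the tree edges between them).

The largest bag has 3 vertices, giving width 2; this decomposition certifies tw(G) ≤ 2. For the lower bound, the 3 vertices {0, 2, 4} are pairwise adjacent, and any tree decomposition puts a clique entirely inside one bag — forcing width ≥ 2. Therefore the treewidth is 2.

Treewidth 2.
One optimal decomposition is:
Bags: B1 = {1, 2, 5}  B2 = {0, 2, 5}  B3 = {0, 2, 4}  B4 = {2, 3, 4}
Tree: B1–B2, B2–B3, B3–B4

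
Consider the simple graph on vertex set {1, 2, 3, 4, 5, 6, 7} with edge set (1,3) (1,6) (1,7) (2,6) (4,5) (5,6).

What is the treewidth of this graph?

1

A width-1 tree decomposition is:
Bags: B1 = {2, 6}  B2 = {5, 6}  B3 = {1, 6}  B4 = {4, 5}  B5 = {1, 7}  B6 = {1, 3}
Tree: B1–B2, B1–B3, B2–B4, B3–B5, B5–B6
The largest bag has 2 vertices, giving width 1; this decomposition certifies tw(G) ≤ 1. Any graph with an edge has treewidth ≥ 1, and G has the edge 6–2. Therefore the treewidth is 1.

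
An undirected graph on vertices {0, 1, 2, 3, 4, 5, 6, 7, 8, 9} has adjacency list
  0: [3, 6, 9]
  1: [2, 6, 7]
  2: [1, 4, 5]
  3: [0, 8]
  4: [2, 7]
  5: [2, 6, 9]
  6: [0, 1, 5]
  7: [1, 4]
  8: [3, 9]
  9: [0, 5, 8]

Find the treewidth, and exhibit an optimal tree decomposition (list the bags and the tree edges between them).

Treewidth 2.
Bags: B1 = {2, 4, 7}  B2 = {1, 2, 7}  B3 = {1, 2, 5}  B4 = {1, 5, 6}  B5 = {5, 6, 9}  B6 = {0, 6, 9}  B7 = {0, 8, 9}  B8 = {0, 3, 8}
Tree: B1–B2, B2–B3, B3–B4, B4–B5, B5–B6, B6–B7, B7–B8

Each bag holds 3 vertices, so the decomposition has width 2, which upper-bounds the treewidth. The edges 4–7–1–2–4 form a cycle, so G is not a tree and its treewidth is at least 2. The upper and lower bounds meet at 2, so that is the treewidth.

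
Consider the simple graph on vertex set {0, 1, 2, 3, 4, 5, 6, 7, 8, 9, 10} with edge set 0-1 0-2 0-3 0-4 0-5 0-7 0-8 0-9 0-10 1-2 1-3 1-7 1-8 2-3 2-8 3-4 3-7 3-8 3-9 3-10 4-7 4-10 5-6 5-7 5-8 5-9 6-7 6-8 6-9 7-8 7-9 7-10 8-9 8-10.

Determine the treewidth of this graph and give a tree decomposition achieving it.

The largest bag has 5 vertices, giving width 4; this decomposition certifies tw(G) ≤ 4. Conversely, {0, 1, 2, 3, 8} is a clique of size 5, and the vertices of any clique must share a bag in every tree decomposition; so some bag has ≥ 5 vertices and tw(G) ≥ 4. The upper and lower bounds meet at 4, so that is the treewidth.

Treewidth 4.
Bags: B1 = {0, 3, 7, 8, 9}  B2 = {0, 1, 3, 7, 8}  B3 = {0, 3, 7, 8, 10}  B4 = {0, 5, 7, 8, 9}  B5 = {5, 6, 7, 8, 9}  B6 = {0, 3, 4, 7, 10}  B7 = {0, 1, 2, 3, 8}
Tree: B1–B2, B2–B3, B1–B4, B4–B5, B3–B6, B2–B7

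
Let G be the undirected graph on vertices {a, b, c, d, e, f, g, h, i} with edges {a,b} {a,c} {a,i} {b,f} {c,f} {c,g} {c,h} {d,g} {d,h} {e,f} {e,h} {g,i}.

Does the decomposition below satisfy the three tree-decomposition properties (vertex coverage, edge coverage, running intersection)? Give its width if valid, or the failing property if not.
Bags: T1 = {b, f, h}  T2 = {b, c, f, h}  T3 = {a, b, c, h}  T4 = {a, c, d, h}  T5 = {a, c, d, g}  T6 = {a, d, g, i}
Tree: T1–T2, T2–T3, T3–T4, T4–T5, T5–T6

A tree decomposition must satisfy three properties: every vertex lies in some bag; for every edge, both endpoints lie together in some bag; and for every vertex, the bags containing it form a connected subtree. Here vertex e appears in no bag, so the decomposition is invalid.

No — vertex e appears in no bag.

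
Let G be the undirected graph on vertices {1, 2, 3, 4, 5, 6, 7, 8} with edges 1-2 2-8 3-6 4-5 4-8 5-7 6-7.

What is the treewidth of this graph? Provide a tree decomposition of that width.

Treewidth 1.
Bags: B1 = {3, 6}  B2 = {6, 7}  B3 = {5, 7}  B4 = {4, 5}  B5 = {4, 8}  B6 = {2, 8}  B7 = {1, 2}
Tree: B1–B2, B2–B3, B3–B4, B4–B5, B5–B6, B6–B7

Each bag holds 2 vertices, so the decomposition has width 1, which upper-bounds the treewidth. Any graph with an edge has treewidth ≥ 1, and G has the edge 3–6. The upper and lower bounds meet at 1, so that is the treewidth.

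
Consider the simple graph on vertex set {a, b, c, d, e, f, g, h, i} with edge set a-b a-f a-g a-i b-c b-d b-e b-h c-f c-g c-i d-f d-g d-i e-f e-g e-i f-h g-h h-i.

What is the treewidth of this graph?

A width-4 tree decomposition is:
Bags: B1 = {b, e, f, g, i}  B2 = {a, b, f, g, i}  B3 = {b, c, f, g, i}  B4 = {b, d, f, g, i}  B5 = {b, f, g, h, i}
Tree: B1–B2, B2–B3, B3–B4, B4–B5
The largest bag has 5 vertices, giving width 4; this decomposition certifies tw(G) ≤ 4. For the lower bound: the 5 vertex sets {e,f}, {a,i}, {c,g}, {b}, {d} are disjoint, each induces a connected subgraph, and every pair is joined by at least one edge of G. Contracting each set to a single vertex therefore yields K_{5} as a minor, and since treewidth is minor-monotone, tw(G) ≥ tw(K_{5}) = 4. Hence tw(G) = 4 exactly.

4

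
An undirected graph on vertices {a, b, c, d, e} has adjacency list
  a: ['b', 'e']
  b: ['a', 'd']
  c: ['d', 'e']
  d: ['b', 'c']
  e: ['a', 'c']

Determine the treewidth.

A width-2 tree decomposition is:
Bags: B1 = {a, b, d}  B2 = {a, c, d}  B3 = {a, c, e}
Tree: B1–B2, B2–B3
Every bag has size at most 3, so the width is 3 − 1 = 2 and tw(G) ≤ 2. For the lower bound, G contains the cycle a–b–d–c–e–a, so G is not a forest; only forests have treewidth ≤ 1, hence tw(G) ≥ 2. The upper and lower bounds meet at 2, so that is the treewidth.

2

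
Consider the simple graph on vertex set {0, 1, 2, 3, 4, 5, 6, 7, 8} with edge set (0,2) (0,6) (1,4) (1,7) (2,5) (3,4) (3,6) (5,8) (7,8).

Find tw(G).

2

A width-2 tree decomposition is:
Bags: B1 = {5, 7, 8}  B2 = {2, 5, 7}  B3 = {0, 2, 7}  B4 = {0, 6, 7}  B5 = {3, 6, 7}  B6 = {3, 4, 7}  B7 = {1, 4, 7}
Tree: B1–B2, B2–B3, B3–B4, B4–B5, B5–B6, B6–B7
Each bag holds 3 vertices, so the decomposition has width 2, which upper-bounds the treewidth. Since 7–8–5–2–0–6–3–4–1–7 is a cycle in G, G is not acyclic. Forests are exactly the graphs of treewidth ≤ 1, so tw(G) ≥ 2. Therefore the treewidth is 2.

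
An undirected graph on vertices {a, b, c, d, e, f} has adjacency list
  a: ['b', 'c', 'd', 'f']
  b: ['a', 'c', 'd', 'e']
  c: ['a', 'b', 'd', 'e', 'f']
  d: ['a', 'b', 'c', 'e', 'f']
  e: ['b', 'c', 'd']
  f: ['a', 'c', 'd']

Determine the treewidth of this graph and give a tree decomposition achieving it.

Treewidth 3.
One optimal decomposition is:
Bags: B1 = {a, c, d, f}  B2 = {a, b, c, d}  B3 = {b, c, d, e}
Tree: B1–B2, B2–B3

The largest bag has 4 vertices, giving width 3; this decomposition certifies tw(G) ≤ 3. On the other hand G contains the 4-clique {b, c, d, e}. A clique must lie in a single bag of any decomposition, so no decomposition can have width below 3. Hence tw(G) = 3 exactly.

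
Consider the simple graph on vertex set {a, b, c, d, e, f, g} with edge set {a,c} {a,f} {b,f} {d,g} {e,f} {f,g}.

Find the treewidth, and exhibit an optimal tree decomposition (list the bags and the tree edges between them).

Every bag has size at most 2, so the width is 2 − 1 = 1 and tw(G) ≤ 1. Since G has at least one edge (e.g. e–f), it is not an edgeless graph, so tw(G) ≥ 1. Combining the bounds, tw(G) = 1.

Treewidth 1.
One such decomposition:
Bags: B1 = {e, f}  B2 = {a, f}  B3 = {f, g}  B4 = {a, c}  B5 = {d, g}  B6 = {b, f}
Tree: B1–B2, B1–B3, B2–B4, B3–B5, B2–B6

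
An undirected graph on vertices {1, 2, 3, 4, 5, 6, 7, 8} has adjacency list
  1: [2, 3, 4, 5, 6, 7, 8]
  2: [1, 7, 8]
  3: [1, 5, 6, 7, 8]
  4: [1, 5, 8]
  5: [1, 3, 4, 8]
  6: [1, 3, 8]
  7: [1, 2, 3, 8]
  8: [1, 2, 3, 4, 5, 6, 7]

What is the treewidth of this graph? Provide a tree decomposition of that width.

Treewidth 3.
One such decomposition:
Bags: B1 = {1, 3, 6, 8}  B2 = {1, 3, 7, 8}  B3 = {1, 2, 7, 8}  B4 = {1, 3, 5, 8}  B5 = {1, 4, 5, 8}
Tree: B1–B2, B2–B3, B2–B4, B4–B5

Every bag has size at most 4, so the width is 4 − 1 = 3 and tw(G) ≤ 3. For the lower bound, the 4 vertices {1, 2, 7, 8} are pairwise adjacent, and any tree decomposition puts a clique entirely inside one bag — forcing width ≥ 3. Combining the bounds, tw(G) = 3.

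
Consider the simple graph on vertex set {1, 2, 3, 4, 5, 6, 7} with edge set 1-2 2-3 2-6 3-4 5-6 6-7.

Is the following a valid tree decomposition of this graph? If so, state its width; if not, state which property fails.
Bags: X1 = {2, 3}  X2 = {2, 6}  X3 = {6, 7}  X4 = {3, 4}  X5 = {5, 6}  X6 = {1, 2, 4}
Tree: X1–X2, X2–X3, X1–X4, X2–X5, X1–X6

No — bags containing vertex 4 are not connected in the tree.

A tree decomposition must satisfy three properties: every vertex lies in some bag; for every edge, both endpoints lie together in some bag; and for every vertex, the bags containing it form a connected subtree. Here bags containing vertex 4 are not connected in the tree, so the decomposition is invalid.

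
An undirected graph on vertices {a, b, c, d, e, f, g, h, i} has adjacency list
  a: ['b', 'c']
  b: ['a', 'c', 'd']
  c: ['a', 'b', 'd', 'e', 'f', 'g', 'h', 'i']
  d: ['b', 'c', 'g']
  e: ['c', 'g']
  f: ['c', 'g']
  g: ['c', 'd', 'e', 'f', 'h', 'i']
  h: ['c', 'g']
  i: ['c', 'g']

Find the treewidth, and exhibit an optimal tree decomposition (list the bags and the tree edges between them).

The largest bag has 3 vertices, giving width 2; this decomposition certifies tw(G) ≤ 2. For the lower bound, the 3 vertices {c, d, g} are pairwise adjacent, and any tree decomposition puts a clique entirely inside one bag — forcing width ≥ 2. The upper and lower bounds meet at 2, so that is the treewidth.

Treewidth 2.
One such decomposition:
Bags: B1 = {c, d, g}  B2 = {b, c, d}  B3 = {c, e, g}  B4 = {c, g, i}  B5 = {a, b, c}  B6 = {c, f, g}  B7 = {c, g, h}
Tree: B1–B2, B1–B3, B1–B4, B2–B5, B1–B6, B6–B7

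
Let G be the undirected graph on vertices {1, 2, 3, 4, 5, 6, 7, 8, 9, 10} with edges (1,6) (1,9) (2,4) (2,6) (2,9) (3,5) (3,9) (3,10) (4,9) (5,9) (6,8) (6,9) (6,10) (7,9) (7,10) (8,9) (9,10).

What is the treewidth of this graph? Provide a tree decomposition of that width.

The largest bag has 3 vertices, giving width 2; this decomposition certifies tw(G) ≤ 2. On the other hand G contains the 3-clique {3, 9, 10}. A clique must lie in a single bag of any decomposition, so no decomposition can have width below 2. Combining the bounds, tw(G) = 2.

Treewidth 2.
One such decomposition:
Bags: B1 = {6, 9, 10}  B2 = {2, 6, 9}  B3 = {7, 9, 10}  B4 = {1, 6, 9}  B5 = {3, 9, 10}  B6 = {3, 5, 9}  B7 = {2, 4, 9}  B8 = {6, 8, 9}
Tree: B1–B2, B1–B3, B2–B4, B1–B5, B5–B6, B2–B7, B4–B8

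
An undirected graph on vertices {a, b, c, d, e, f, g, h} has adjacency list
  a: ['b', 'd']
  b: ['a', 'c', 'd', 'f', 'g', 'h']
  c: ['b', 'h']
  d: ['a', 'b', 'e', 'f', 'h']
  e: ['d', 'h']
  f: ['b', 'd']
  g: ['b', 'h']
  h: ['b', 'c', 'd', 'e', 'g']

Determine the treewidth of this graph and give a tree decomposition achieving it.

Treewidth 2.
One optimal decomposition is:
Bags: B1 = {b, g, h}  B2 = {b, c, h}  B3 = {b, d, h}  B4 = {b, d, f}  B5 = {a, b, d}  B6 = {d, e, h}
Tree: B1–B2, B1–B3, B3–B4, B3–B5, B3–B6

The largest bag has 3 vertices, giving width 2; this decomposition certifies tw(G) ≤ 2. Conversely, {d, e, h} is a clique of size 3, and the vertices of any clique must share a bag in every tree decomposition; so some bag has ≥ 3 vertices and tw(G) ≥ 2. Therefore the treewidth is 2.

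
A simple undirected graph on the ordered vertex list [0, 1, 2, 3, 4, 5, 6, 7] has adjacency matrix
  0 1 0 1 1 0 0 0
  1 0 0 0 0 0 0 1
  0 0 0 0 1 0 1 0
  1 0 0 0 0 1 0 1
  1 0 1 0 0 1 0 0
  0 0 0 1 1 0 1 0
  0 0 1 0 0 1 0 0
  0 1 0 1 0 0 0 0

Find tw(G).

A width-2 tree decomposition is:
Bags: B1 = {1, 3, 7}  B2 = {0, 1, 3}  B3 = {0, 3, 5}  B4 = {0, 4, 5}  B5 = {4, 5, 6}  B6 = {2, 4, 6}
Tree: B1–B2, B2–B3, B3–B4, B4–B5, B5–B6
The largest bag has 3 vertices, giving width 2; this decomposition certifies tw(G) ≤ 2. The edges 7–1–0–3–7 form a cycle, so G is not a tree and its treewidth is at least 2. Hence tw(G) = 2 exactly.

2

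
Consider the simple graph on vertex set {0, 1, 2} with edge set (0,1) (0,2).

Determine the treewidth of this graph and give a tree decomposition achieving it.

Treewidth 1.
One such decomposition:
Bags: B1 = {0, 2}  B2 = {0, 1}
Tree: B1–B2

Every bag has size at most 2, so the width is 2 − 1 = 1 and tw(G) ≤ 1. Any graph with an edge has treewidth ≥ 1, and G has the edge 2–0. Hence tw(G) = 1 exactly.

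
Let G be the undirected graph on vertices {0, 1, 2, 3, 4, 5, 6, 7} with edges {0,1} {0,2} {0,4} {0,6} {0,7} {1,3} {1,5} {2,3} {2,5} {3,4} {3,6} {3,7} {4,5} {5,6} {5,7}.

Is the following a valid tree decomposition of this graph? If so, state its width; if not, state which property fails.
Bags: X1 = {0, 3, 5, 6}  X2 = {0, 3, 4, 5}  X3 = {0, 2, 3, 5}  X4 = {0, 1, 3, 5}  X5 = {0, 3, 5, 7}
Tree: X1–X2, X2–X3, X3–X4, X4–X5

Yes; width 3.

Vertex coverage: the bags together contain {0, 1, 2, 3, 4, 5, 6, 7}, the full vertex set. Edge coverage: each edge of G has both endpoints in at least one bag. Running intersection: for every vertex, the bags containing it form a connected subtree. All three properties hold, so this is a valid tree decomposition of width max|bag| − 1 = 3, and hence tw(G) ≤ 3.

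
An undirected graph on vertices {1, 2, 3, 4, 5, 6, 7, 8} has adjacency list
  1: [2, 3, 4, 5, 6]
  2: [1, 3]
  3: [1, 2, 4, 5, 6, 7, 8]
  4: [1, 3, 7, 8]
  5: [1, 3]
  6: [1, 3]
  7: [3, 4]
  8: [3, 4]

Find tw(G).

A width-2 tree decomposition is:
Bags: B1 = {1, 2, 3}  B2 = {1, 3, 4}  B3 = {3, 4, 7}  B4 = {3, 4, 8}  B5 = {1, 3, 5}  B6 = {1, 3, 6}
Tree: B1–B2, B2–B3, B3–B4, B1–B5, B2–B6
Each bag holds 3 vertices, so the decomposition has width 2, which upper-bounds the treewidth. For the lower bound, the 3 vertices {3, 4, 8} are pairwise adjacent, and any tree decomposition puts a clique entirely inside one bag — forcing width ≥ 2. The upper and lower bounds meet at 2, so that is the treewidth.

2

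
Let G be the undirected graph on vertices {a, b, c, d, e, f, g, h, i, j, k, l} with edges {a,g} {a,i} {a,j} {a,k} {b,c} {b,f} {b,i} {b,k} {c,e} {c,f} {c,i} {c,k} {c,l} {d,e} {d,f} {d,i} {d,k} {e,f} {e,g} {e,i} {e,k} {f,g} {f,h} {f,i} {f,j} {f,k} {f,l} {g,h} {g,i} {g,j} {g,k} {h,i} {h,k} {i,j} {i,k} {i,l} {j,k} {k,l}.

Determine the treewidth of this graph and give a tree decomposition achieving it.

Treewidth 4.
Bags: B1 = {e, f, g, i, k}  B2 = {f, g, h, i, k}  B3 = {d, e, f, i, k}  B4 = {f, g, i, j, k}  B5 = {a, g, i, j, k}  B6 = {c, e, f, i, k}  B7 = {b, c, f, i, k}  B8 = {c, f, i, k, l}
Tree: B1–B2, B1–B3, B1–B4, B4–B5, B3–B6, B6–B7, B6–B8

Every bag has size at most 5, so the width is 5 − 1 = 4 and tw(G) ≤ 4. Conversely, {a, g, i, j, k} is a clique of size 5, and the vertices of any clique must share a bag in every tree decomposition; so some bag has ≥ 5 vertices and tw(G) ≥ 4. Hence tw(G) = 4 exactly.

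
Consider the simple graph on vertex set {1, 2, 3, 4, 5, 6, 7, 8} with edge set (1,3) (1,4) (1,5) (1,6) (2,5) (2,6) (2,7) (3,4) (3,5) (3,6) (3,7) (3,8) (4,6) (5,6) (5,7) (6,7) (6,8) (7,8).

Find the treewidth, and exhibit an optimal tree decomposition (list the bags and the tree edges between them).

The largest bag has 4 vertices, giving width 3; this decomposition certifies tw(G) ≤ 3. For the lower bound, the 4 vertices {2, 5, 6, 7} are pairwise adjacent, and any tree decomposition puts a clique entirely inside one bag — forcing width ≥ 3. The upper and lower bounds meet at 3, so that is the treewidth.

Treewidth 3.
One such decomposition:
Bags: B1 = {2, 5, 6, 7}  B2 = {3, 5, 6, 7}  B3 = {3, 6, 7, 8}  B4 = {1, 3, 5, 6}  B5 = {1, 3, 4, 6}
Tree: B1–B2, B2–B3, B2–B4, B4–B5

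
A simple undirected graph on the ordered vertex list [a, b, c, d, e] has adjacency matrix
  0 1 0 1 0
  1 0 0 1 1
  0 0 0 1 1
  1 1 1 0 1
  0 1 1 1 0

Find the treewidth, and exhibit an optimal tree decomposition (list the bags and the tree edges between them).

Treewidth 2.
One such decomposition:
Bags: B1 = {a, b, d}  B2 = {b, d, e}  B3 = {c, d, e}
Tree: B1–B2, B2–B3

Every bag has size at most 3, so the width is 3 − 1 = 2 and tw(G) ≤ 2. Conversely, {c, d, e} is a clique of size 3, and the vertices of any clique must share a bag in every tree decomposition; so some bag has ≥ 3 vertices and tw(G) ≥ 2. Combining the bounds, tw(G) = 2.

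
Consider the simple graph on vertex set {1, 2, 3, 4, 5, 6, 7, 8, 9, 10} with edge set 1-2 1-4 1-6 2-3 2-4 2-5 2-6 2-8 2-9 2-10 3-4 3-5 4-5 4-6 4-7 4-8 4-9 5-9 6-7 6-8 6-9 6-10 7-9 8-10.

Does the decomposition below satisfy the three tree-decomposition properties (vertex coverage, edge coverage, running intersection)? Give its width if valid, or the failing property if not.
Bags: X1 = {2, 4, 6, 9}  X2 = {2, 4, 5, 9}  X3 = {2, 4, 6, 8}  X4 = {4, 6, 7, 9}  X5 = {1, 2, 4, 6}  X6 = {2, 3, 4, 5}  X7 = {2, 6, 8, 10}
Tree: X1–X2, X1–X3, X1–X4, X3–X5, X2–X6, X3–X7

Yes; width 3.

Every vertex of G appears in some bag (union = {1, 2, 3, 4, 5, 6, 7, 8, 9, 10}); every edge is covered by a bag; and for each vertex v the set of bags containing v is connected in the bag tree. The decomposition is therefore valid. The largest bag has 4 vertices, so the width is 3.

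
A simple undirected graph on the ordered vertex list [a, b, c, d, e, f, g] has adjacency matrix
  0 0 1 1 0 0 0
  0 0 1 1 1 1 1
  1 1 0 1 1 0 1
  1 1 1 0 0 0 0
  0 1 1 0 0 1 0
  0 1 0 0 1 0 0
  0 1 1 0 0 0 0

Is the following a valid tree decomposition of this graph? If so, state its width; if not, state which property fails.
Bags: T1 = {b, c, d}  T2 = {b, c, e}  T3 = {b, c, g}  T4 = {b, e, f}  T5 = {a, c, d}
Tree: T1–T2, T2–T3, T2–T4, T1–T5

Yes; width 2.

Checking the three conditions: (i) the bags cover all of {a, b, c, d, e, f, g}; (ii) for each edge, some bag contains both endpoints; (iii) the bags containing any fixed vertex form a subtree. All hold, so the decomposition is valid with width 3 − 1 = 2.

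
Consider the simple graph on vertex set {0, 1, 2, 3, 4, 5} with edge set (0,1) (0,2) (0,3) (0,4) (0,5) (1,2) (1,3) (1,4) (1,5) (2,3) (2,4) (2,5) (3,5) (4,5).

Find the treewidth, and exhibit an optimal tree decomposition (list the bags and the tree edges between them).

Treewidth 4.
One such decomposition:
Bags: B1 = {0, 1, 2, 4, 5}  B2 = {0, 1, 2, 3, 5}
Tree: B1–B2

The largest bag has 5 vertices, giving width 4; this decomposition certifies tw(G) ≤ 4. On the other hand G contains the 5-clique {0, 1, 2, 3, 5}. A clique must lie in a single bag of any decomposition, so no decomposition can have width below 4. Hence tw(G) = 4 exactly.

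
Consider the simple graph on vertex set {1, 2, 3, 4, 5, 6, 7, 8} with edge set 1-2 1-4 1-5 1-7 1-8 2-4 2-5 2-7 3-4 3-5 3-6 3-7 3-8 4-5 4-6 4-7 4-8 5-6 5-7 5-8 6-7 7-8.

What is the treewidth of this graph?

A width-4 tree decomposition is:
Bags: B1 = {1, 4, 5, 7, 8}  B2 = {1, 2, 4, 5, 7}  B3 = {3, 4, 5, 7, 8}  B4 = {3, 4, 5, 6, 7}
Tree: B1–B2, B1–B3, B3–B4
Every bag has size at most 5, so the width is 5 − 1 = 4 and tw(G) ≤ 4. For the lower bound, the 5 vertices {1, 4, 5, 7, 8} are pairwise adjacent, and any tree decomposition puts a clique entirely inside one bag — forcing width ≥ 4. Hence tw(G) = 4 exactly.

4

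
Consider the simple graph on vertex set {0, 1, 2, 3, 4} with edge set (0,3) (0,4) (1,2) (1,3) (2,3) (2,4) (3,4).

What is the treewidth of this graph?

2

A width-2 tree decomposition is:
Bags: B1 = {2, 3, 4}  B2 = {1, 2, 3}  B3 = {0, 3, 4}
Tree: B1–B2, B1–B3
The largest bag has 3 vertices, giving width 2; this decomposition certifies tw(G) ≤ 2. For the lower bound, the 3 vertices {0, 3, 4} are pairwise adjacent, and any tree decomposition puts a clique entirely inside one bag — forcing width ≥ 2. Hence tw(G) = 2 exactly.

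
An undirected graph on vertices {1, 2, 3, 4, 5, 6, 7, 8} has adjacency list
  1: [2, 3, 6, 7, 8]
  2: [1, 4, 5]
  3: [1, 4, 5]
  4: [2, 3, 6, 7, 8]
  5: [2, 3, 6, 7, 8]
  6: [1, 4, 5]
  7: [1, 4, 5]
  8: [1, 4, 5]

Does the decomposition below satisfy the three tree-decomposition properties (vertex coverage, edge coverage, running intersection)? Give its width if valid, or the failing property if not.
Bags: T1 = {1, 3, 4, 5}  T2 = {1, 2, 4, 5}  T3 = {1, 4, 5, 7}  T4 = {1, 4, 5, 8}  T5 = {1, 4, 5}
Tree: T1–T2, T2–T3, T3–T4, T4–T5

No — vertex 6 appears in no bag.

A tree decomposition must satisfy three properties: every vertex lies in some bag; for every edge, both endpoints lie together in some bag; and for every vertex, the bags containing it form a connected subtree. Here vertex 6 appears in no bag, so the decomposition is invalid.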